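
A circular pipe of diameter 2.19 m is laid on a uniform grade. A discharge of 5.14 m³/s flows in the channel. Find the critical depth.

At critical depth, Q² T / (g A³) = 1, i.e. A³/T = Q²/g = 5.14²/9.81 = 2.693.
At y = 0.943 m: A³/T = 1.722 — too small.
At y = 1.17 m: A³/T = 3.929 — too large.
At y = 1.06 m: A³/T = 2.695 — close enough.

y_c = 1.06 m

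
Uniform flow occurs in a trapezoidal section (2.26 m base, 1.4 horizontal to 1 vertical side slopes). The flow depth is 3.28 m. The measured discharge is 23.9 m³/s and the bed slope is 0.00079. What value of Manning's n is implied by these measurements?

With bottom width b = 2.26 m and side slope z = 1.4: A = (b + zy)y = (2.26 + 1.4×3.28)×3.28 = 22.47 m²; P = b + 2y√(1+z²) = 2.26 + 2×3.28×1.72 = 13.55 m.
Hydraulic radius R = A/P = 22.47/13.55 = 1.659 m.
Rearranging Manning's equation: n = (1/Q) A R^(2/3) S^(1/2) = (1/23.9) × 22.47 × 1.659^(2/3) × √0.00079 = 0.037.

n = 0.037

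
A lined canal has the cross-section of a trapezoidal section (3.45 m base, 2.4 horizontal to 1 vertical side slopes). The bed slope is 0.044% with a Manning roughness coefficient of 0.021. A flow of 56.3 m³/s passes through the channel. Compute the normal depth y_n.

Manning's equation rearranged: A R^(2/3) = nQ / (1·√S) = 0.021 × 56.3 / (√0.00044) = 56.36.
Trying y = 4.02 m: A R^(2/3) = 88.04 — too large.
Trying y = 2.47 m: A R^(2/3) = 29.29 — too small.
Trying y = 3.31 m: A R^(2/3) = 56.33 — matches.

y_n = 3.31 m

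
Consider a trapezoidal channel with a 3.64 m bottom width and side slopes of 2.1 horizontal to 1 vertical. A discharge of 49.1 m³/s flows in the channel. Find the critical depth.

y_c = 1.87 m

At critical depth, Q² T / (g A³) = 1, i.e. A³/T = Q²/g = 49.1²/9.81 = 245.8.
Trying y = 2.38 m: A³/T = 637.2 — high.
Trying y = 1.43 m: A³/T = 88.87 — low.
Trying y = 1.87 m: A³/T = 246.5 — matches.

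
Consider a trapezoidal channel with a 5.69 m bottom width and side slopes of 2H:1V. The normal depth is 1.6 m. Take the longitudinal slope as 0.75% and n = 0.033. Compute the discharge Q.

With bottom width b = 5.69 m and side slope z = 2: A = (b + zy)y = (5.69 + 2×1.6)×1.6 = 14.22 m²; P = b + 2y√(1+z²) = 5.69 + 2×1.6×2.236 = 12.85 m.
Hydraulic radius R = A/P = 14.22/12.85 = 1.107 m.
Manning's equation: Q = (1/n) A R^(2/3) S^(1/2) = (1/0.033) × 14.22 × 1.107^(2/3) × 0.0075^(1/2) = 40 m³/s.

Q = 40 m³/s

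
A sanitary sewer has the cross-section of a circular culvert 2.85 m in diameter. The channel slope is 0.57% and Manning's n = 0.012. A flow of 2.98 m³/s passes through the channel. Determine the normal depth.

Manning's equation rearranged: A R^(2/3) = nQ / (1·√S) = 0.012 × 2.98 / (√0.0057) = 0.4737.
Trying y = 0.496 m: A R^(2/3) = 0.3358 — short.
Trying y = 0.587 m: A R^(2/3) = 0.473 — ≈ 0.4737.

y_n = 0.587 m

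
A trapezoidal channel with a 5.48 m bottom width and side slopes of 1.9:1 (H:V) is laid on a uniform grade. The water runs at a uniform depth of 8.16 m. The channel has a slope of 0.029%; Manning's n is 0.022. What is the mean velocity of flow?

V = 2.02 m/s

With bottom width b = 5.48 m and side slope z = 1.9: A = (b + zy)y = (5.48 + 1.9×8.16)×8.16 = 171.2 m²; P = b + 2y√(1+z²) = 5.48 + 2×8.16×2.147 = 40.52 m.
Hydraulic radius R = A/P = 171.2/40.52 = 4.226 m.
From Manning's equation, V = (1/n) R^(2/3) S^(1/2) = (1/0.022) × 4.226^(2/3) × 0.00029^(1/2) = 2.02 m/s.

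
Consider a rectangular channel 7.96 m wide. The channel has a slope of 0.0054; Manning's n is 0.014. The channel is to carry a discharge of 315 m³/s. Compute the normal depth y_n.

Manning's equation rearranged: A R^(2/3) = nQ / (1·√S) = 0.014 × 315 / (√0.0054) = 60.01.
Try y = 3.95 m: A R^(2/3) = 49.62 — low.
Try y = 4.56 m: A R^(2/3) = 60 — close enough.

y_n = 4.56 m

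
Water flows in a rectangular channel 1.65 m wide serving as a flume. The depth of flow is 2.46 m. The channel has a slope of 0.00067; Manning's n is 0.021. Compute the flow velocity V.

Flow area A = b·y = 1.65 × 2.46 = 4.059 m². Wetted perimeter P = b + 2y = 1.65 + 2×2.46 = 6.57 m.
Hydraulic radius R = A/P = 4.059/6.57 = 0.6178 m.
From Manning's equation, V = (1/n) R^(2/3) S^(1/2) = (1/0.021) × 0.6178^(2/3) × 0.00067^(1/2) = 0.894 m/s.

V = 0.894 m/s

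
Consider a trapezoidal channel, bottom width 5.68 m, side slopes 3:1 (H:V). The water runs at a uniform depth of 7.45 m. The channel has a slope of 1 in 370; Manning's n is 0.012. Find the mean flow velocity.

V = 10.8 m/s

With bottom width b = 5.68 m and side slope z = 3: A = (b + zy)y = (5.68 + 3×7.45)×7.45 = 208.8 m²; P = b + 2y√(1+z²) = 5.68 + 2×7.45×3.162 = 52.8 m.
Hydraulic radius R = A/P = 208.8/52.8 = 3.955 m.
From Manning's equation, V = (1/n) R^(2/3) S^(1/2) = (1/0.012) × 3.955^(2/3) × 0.002703^(1/2) = 10.8 m/s.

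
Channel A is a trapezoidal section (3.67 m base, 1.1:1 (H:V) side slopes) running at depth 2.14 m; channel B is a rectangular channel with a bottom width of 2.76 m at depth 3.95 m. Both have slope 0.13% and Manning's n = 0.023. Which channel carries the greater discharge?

Channel A: With bottom width b = 3.67 m and side slope z = 1.1: A = (b + zy)y = (3.67 + 1.1×2.14)×2.14 = 12.89 m²; P = b + 2y√(1+z²) = 3.67 + 2×2.14×1.487 = 10.03 m. Hydraulic radius R = A/P = 12.89/10.03 = 1.285 m. Q_A = (1/0.023)·12.89·1.285^(2/3)·√0.0013 = 23.89 m³/s.
Channel B: Flow area A = b·y = 2.76 × 3.95 = 10.9 m². Wetted perimeter P = b + 2y = 2.76 + 2×3.95 = 10.66 m. Hydraulic radius R = A/P = 10.9/10.66 = 1.023 m. Q_B = (1/0.023)·10.9·1.023^(2/3)·√0.0013 = 17.35 m³/s.
Q_A = 23.89 m³/s vs Q_B = 17.35 m³/s, so channel A carries more.

channel A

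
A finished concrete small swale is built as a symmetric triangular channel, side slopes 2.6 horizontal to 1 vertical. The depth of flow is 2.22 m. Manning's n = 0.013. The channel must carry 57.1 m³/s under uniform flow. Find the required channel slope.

For a triangular section with side slope z = 2.6: A = zy² = 2.6×2.22² = 12.81 m²; P = 2y√(1+z²) = 2×2.22×2.786 = 12.37 m.
Hydraulic radius R = A/P = 12.81/12.37 = 1.036 m.
From Manning's equation, S = [nQ / (1 A R^(2/3))]² = [0.013 × 57.1 / (1 × 12.81 × 1.036^(2/3))]² = 0.0032.

S = 0.0032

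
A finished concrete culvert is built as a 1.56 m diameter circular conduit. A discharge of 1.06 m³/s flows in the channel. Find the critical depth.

y_c = 0.516 m

At critical depth, Q² T / (g A³) = 1, i.e. A³/T = Q²/g = 1.06²/9.81 = 0.1145.
At y = 0.652 m: A³/T = 0.2818 — high.
At y = 0.368 m: A³/T = 0.03079 — low.
At y = 0.516 m: A³/T = 0.1145 — close enough.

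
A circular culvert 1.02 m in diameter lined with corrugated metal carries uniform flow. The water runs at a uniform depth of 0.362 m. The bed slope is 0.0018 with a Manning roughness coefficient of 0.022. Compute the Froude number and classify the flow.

For a circular section of diameter D = 1.02 m at depth y = 0.362 m, the central angle is θ = 2 arccos(1 − 2y/D) = 2.553 rad. Then A = (D²/8)(θ − sin θ) = 0.2598 m² and P = Dθ/2 = 1.302 m.
Hydraulic radius R = A/P = 0.2598/1.302 = 0.1995 m.
V = (1/n) R^(2/3) √S = (1/0.022) × 0.1995^(2/3) × √0.0018 = 0.6585 m/s. Hydraulic depth D_h = A/T = 0.2598/0.9761 = 0.2661 m.
Froude number Fr = V/√(g·D_h) = 0.6585/√(9.81×0.2661) = 0.408, which is less than 1, so the flow is subcritical.

subcritical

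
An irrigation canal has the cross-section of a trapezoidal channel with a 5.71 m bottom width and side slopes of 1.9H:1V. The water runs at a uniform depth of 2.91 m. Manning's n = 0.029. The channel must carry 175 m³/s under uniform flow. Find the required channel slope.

S = 0.011

With bottom width b = 5.71 m and side slope z = 1.9: A = (b + zy)y = (5.71 + 1.9×2.91)×2.91 = 32.71 m²; P = b + 2y√(1+z²) = 5.71 + 2×2.91×2.147 = 18.21 m.
Hydraulic radius R = A/P = 32.71/18.21 = 1.796 m.
From Manning's equation, S = [nQ / (1 A R^(2/3))]² = [0.029 × 175 / (1 × 32.71 × 1.796^(2/3))]² = 0.011.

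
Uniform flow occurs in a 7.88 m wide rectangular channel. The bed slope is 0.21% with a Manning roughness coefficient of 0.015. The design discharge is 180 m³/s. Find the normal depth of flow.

Manning's equation rearranged: A R^(2/3) = nQ / (1·√S) = 0.015 × 180 / (√0.0021) = 58.92.
Try y = 5 m: A R^(2/3) = 66.72 — over.
Try y = 4.54 m: A R^(2/3) = 58.84 — ≈ 58.92.

y_n = 4.54 m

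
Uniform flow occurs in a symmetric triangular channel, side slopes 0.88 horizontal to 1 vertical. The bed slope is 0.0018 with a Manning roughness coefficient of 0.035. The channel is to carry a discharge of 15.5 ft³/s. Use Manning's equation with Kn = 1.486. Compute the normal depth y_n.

y_n = 3.1 ft

Manning's equation rearranged: A R^(2/3) = nQ / (1.486·√S) = 0.035 × 15.5 / (1.486 × √0.0018) = 8.605.
Trying y = 2.58 ft: A R^(2/3) = 5.265 — low.
Trying y = 3.67 ft: A R^(2/3) = 13.48 — high.
Trying y = 3.1 ft: A R^(2/3) = 8.591 — ≈ 8.605.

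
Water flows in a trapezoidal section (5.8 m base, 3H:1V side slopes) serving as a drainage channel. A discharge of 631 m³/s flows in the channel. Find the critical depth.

At critical depth, Q² T / (g A³) = 1, i.e. A³/T = Q²/g = 631²/9.81 = 40590.
At y = 6.14 m: A³/T = 77130 — high.
At y = 4.2 m: A³/T = 14890 — low.
At y = 5.3 m: A³/T = 40460 — matches.

y_c = 5.3 m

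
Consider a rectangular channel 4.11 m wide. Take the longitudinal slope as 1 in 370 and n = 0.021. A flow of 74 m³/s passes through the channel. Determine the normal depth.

y_n = 5.55 m

Manning's equation rearranged: A R^(2/3) = nQ / (1·√S) = 0.021 × 74 / (√0.002703) = 29.89.
At y = 6.49 m: A R^(2/3) = 35.89 — too large.
At y = 5.55 m: A R^(2/3) = 29.89 — close enough.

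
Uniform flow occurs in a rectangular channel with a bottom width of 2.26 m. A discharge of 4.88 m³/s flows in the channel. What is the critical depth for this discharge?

y_c = 0.78 m

For a rectangular channel, critical depth y_c = (q²/g)^(1/3) where q = Q/b = 4.88/2.26 = 2.159 m²/s.
So y_c = (2.159²/9.81)^(1/3) = 0.78 m.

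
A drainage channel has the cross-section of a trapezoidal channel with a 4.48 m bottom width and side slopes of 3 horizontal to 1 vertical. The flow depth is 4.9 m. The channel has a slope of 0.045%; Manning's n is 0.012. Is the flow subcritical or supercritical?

With bottom width b = 4.48 m and side slope z = 3: A = (b + zy)y = (4.48 + 3×4.9)×4.9 = 93.98 m²; P = b + 2y√(1+z²) = 4.48 + 2×4.9×3.162 = 35.47 m.
Hydraulic radius R = A/P = 93.98/35.47 = 2.65 m.
V = (1/n) R^(2/3) √S = (1/0.012) × 2.65^(2/3) × √0.00045 = 3.385 m/s. Hydraulic depth D_h = A/T = 93.98/33.88 = 2.774 m.
Froude number Fr = V/√(g·D_h) = 3.385/√(9.81×2.774) = 0.649, which is less than 1, so the flow is subcritical.

subcritical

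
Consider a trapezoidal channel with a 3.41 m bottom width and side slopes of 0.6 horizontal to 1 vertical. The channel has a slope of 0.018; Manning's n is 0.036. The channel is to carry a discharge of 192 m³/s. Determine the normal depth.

Manning's equation rearranged: A R^(2/3) = nQ / (1·√S) = 0.036 × 192 / (√0.018) = 51.52.
Trying y = 6.26 m: A R^(2/3) = 82.43 — high.
Trying y = 4.28 m: A R^(2/3) = 39.39 — low.
Trying y = 4.93 m: A R^(2/3) = 51.58 — ≈ 51.52.

y_n = 4.93 m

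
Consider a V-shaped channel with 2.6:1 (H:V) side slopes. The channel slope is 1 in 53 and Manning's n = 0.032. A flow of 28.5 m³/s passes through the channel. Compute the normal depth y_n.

Manning's equation rearranged: A R^(2/3) = nQ / (1·√S) = 0.032 × 28.5 / (√0.01887) = 6.639.
Try y = 1.97 m: A R^(2/3) = 9.54 — over.
Try y = 1.72 m: A R^(2/3) = 6.643 — matches.

y_n = 1.72 m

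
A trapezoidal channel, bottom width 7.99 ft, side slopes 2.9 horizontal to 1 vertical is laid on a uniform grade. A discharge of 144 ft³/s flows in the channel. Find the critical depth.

y_c = 1.74 ft

At critical depth, Q² T / (g A³) = 1, i.e. A³/T = Q²/g = 144²/32.2 = 644.
Trying y = 1.43 ft: A³/T = 321.1 — too small.
Trying y = 1.74 ft: A³/T = 645.4 — ≈ 644.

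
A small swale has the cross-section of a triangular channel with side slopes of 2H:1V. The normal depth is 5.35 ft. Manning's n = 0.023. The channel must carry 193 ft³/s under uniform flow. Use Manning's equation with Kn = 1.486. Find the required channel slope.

For a triangular section with side slope z = 2: A = zy² = 2×5.35² = 57.24 ft²; P = 2y√(1+z²) = 2×5.35×2.236 = 23.93 ft.
Hydraulic radius R = A/P = 57.24/23.93 = 2.393 ft.
From Manning's equation, S = [nQ / (1.486 A R^(2/3))]² = [0.023 × 193 / (1.486 × 57.24 × 2.393^(2/3))]² = 0.000851.

S = 0.000851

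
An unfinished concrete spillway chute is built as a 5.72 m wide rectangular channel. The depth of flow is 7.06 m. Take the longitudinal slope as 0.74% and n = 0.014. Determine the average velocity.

V = 9.87 m/s

Flow area A = b·y = 5.72 × 7.06 = 40.38 m². Wetted perimeter P = b + 2y = 5.72 + 2×7.06 = 19.84 m.
Hydraulic radius R = A/P = 40.38/19.84 = 2.035 m.
From Manning's equation, V = (1/n) R^(2/3) S^(1/2) = (1/0.014) × 2.035^(2/3) × 0.0074^(1/2) = 9.87 m/s.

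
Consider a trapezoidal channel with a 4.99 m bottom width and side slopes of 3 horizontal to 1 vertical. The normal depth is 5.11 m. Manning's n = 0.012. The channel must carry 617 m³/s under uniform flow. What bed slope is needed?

S = 0.0013

With bottom width b = 4.99 m and side slope z = 3: A = (b + zy)y = (4.99 + 3×5.11)×5.11 = 103.8 m²; P = b + 2y√(1+z²) = 4.99 + 2×5.11×3.162 = 37.31 m.
Hydraulic radius R = A/P = 103.8/37.31 = 2.783 m.
From Manning's equation, S = [nQ / (1 A R^(2/3))]² = [0.012 × 617 / (1 × 103.8 × 2.783^(2/3))]² = 0.0013.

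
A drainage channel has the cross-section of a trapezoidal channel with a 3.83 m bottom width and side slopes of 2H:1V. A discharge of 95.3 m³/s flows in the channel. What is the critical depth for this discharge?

y_c = 2.61 m

At critical depth, Q² T / (g A³) = 1, i.e. A³/T = Q²/g = 95.3²/9.81 = 925.8.
At y = 1.91 m: A³/T = 272 — too small.
At y = 2.91 m: A³/T = 1431 — too large.
At y = 2.61 m: A³/T = 923.5 — ≈ 925.8.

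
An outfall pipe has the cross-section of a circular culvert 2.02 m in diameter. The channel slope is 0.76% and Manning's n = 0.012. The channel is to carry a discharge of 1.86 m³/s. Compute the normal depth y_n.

Manning's equation rearranged: A R^(2/3) = nQ / (1·√S) = 0.012 × 1.86 / (√0.0076) = 0.256.
At y = 0.335 m: A R^(2/3) = 0.1215 — short.
At y = 0.526 m: A R^(2/3) = 0.3017 — over.
At y = 0.484 m: A R^(2/3) = 0.2559 — close enough.

y_n = 0.484 m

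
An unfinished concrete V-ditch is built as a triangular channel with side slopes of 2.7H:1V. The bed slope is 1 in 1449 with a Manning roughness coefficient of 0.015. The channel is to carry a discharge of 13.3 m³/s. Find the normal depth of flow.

y_n = 1.78 m

Manning's equation rearranged: A R^(2/3) = nQ / (1·√S) = 0.015 × 13.3 / (√0.0006901) = 7.594.
Trying y = 1.31 m: A R^(2/3) = 3.348 — low.
Trying y = 2.08 m: A R^(2/3) = 11.49 — high.
Trying y = 1.78 m: A R^(2/3) = 7.583 — ≈ 7.594.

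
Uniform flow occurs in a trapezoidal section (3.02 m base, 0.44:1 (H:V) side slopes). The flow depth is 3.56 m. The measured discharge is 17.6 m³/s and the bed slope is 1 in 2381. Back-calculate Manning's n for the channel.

With bottom width b = 3.02 m and side slope z = 0.44: A = (b + zy)y = (3.02 + 0.44×3.56)×3.56 = 16.33 m²; P = b + 2y√(1+z²) = 3.02 + 2×3.56×1.093 = 10.8 m.
Hydraulic radius R = A/P = 16.33/10.8 = 1.512 m.
Rearranging Manning's equation: n = (1/Q) A R^(2/3) S^(1/2) = (1/17.6) × 16.33 × 1.512^(2/3) × √0.00042 = 0.025.

n = 0.025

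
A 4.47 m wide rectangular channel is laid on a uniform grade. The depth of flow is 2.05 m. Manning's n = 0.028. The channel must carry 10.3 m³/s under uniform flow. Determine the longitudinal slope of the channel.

Flow area A = b·y = 4.47 × 2.05 = 9.163 m². Wetted perimeter P = b + 2y = 4.47 + 2×2.05 = 8.57 m.
Hydraulic radius R = A/P = 9.163/8.57 = 1.069 m.
From Manning's equation, S = [nQ / (1 A R^(2/3))]² = [0.028 × 10.3 / (1 × 9.163 × 1.069^(2/3))]² = 0.000906.

S = 0.000906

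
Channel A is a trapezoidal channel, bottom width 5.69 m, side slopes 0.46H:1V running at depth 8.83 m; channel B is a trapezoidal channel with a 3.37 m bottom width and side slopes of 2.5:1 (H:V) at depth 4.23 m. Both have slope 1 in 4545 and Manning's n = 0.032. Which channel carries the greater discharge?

channel A

Channel A: With bottom width b = 5.69 m and side slope z = 0.46: A = (b + zy)y = (5.69 + 0.46×8.83)×8.83 = 86.11 m²; P = b + 2y√(1+z²) = 5.69 + 2×8.83×1.101 = 25.13 m. Hydraulic radius R = A/P = 86.11/25.13 = 3.427 m. Q_A = (1/0.032)·86.11·3.427^(2/3)·√0.00022 = 90.72 m³/s.
Channel B: With bottom width b = 3.37 m and side slope z = 2.5: A = (b + zy)y = (3.37 + 2.5×4.23)×4.23 = 58.99 m²; P = b + 2y√(1+z²) = 3.37 + 2×4.23×2.693 = 26.15 m. Hydraulic radius R = A/P = 58.99/26.15 = 2.256 m. Q_B = (1/0.032)·58.99·2.256^(2/3)·√0.00022 = 47.03 m³/s.
Q_A = 90.72 m³/s vs Q_B = 47.03 m³/s, so channel A carries more.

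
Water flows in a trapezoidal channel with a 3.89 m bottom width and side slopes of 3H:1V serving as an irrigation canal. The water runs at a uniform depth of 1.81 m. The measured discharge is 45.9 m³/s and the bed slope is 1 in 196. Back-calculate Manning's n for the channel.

n = 0.028

With bottom width b = 3.89 m and side slope z = 3: A = (b + zy)y = (3.89 + 3×1.81)×1.81 = 16.87 m²; P = b + 2y√(1+z²) = 3.89 + 2×1.81×3.162 = 15.34 m.
Hydraulic radius R = A/P = 16.87/15.34 = 1.1 m.
Rearranging Manning's equation: n = (1/Q) A R^(2/3) S^(1/2) = (1/45.9) × 16.87 × 1.1^(2/3) × √0.005102 = 0.028.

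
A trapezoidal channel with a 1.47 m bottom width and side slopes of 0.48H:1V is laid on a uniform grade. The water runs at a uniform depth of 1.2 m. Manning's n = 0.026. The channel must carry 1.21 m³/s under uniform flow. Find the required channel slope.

S = 0.000329

With bottom width b = 1.47 m and side slope z = 0.48: A = (b + zy)y = (1.47 + 0.48×1.2)×1.2 = 2.455 m²; P = b + 2y√(1+z²) = 1.47 + 2×1.2×1.109 = 4.132 m.
Hydraulic radius R = A/P = 2.455/4.132 = 0.5942 m.
From Manning's equation, S = [nQ / (1 A R^(2/3))]² = [0.026 × 1.21 / (1 × 2.455 × 0.5942^(2/3))]² = 0.000329.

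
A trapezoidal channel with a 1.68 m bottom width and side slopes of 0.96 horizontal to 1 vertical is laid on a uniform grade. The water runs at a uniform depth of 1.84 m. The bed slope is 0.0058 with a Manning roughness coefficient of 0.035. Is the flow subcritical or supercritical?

With bottom width b = 1.68 m and side slope z = 0.96: A = (b + zy)y = (1.68 + 0.96×1.84)×1.84 = 6.341 m²; P = b + 2y√(1+z²) = 1.68 + 2×1.84×1.386 = 6.781 m.
Hydraulic radius R = A/P = 6.341/6.781 = 0.9351 m.
V = (1/n) R^(2/3) √S = (1/0.035) × 0.9351^(2/3) × √0.0058 = 2.081 m/s. Hydraulic depth D_h = A/T = 6.341/5.213 = 1.217 m.
Froude number Fr = V/√(g·D_h) = 2.081/√(9.81×1.217) = 0.602, which is less than 1, so the flow is subcritical.

subcritical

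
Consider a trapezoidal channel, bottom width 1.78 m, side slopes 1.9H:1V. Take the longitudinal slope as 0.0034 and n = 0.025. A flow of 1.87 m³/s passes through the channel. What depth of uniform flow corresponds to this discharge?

y_n = 0.548 m

Manning's equation rearranged: A R^(2/3) = nQ / (1·√S) = 0.025 × 1.87 / (√0.0034) = 0.8018.
Trying y = 0.67 m: A R^(2/3) = 1.182 — over.
Trying y = 0.385 m: A R^(2/3) = 0.4154 — short.
Trying y = 0.548 m: A R^(2/3) = 0.8026 — matches.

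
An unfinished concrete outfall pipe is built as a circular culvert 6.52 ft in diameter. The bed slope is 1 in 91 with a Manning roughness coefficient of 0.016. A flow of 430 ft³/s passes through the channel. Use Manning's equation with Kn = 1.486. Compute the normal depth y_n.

Manning's equation rearranged: A R^(2/3) = nQ / (1.486·√S) = 0.016 × 430 / (1.486 × √0.01099) = 44.17.
At y = 5.89 ft: A R^(2/3) = 49.36 — too large.
At y = 5.1 ft: A R^(2/3) = 44.18 — ≈ 44.17.

y_n = 5.1 ft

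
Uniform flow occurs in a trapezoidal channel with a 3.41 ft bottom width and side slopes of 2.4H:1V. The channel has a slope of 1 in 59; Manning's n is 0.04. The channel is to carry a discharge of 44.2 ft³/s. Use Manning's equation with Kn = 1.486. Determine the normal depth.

y_n = 1.43 ft

Manning's equation rearranged: A R^(2/3) = nQ / (1.486·√S) = 0.04 × 44.2 / (1.486 × √0.01695) = 9.139.
Trying y = 1.79 ft: A R^(2/3) = 14.56 — over.
Trying y = 1.09 ft: A R^(2/3) = 5.294 — short.
Trying y = 1.43 ft: A R^(2/3) = 9.135 — close enough.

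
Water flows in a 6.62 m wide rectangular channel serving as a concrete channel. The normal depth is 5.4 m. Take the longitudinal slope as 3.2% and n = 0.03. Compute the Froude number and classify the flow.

supercritical

Flow area A = b·y = 6.62 × 5.4 = 35.75 m². Wetted perimeter P = b + 2y = 6.62 + 2×5.4 = 17.42 m.
Hydraulic radius R = A/P = 35.75/17.42 = 2.052 m.
V = (1/n) R^(2/3) √S = (1/0.03) × 2.052^(2/3) × √0.032 = 9.629 m/s. Hydraulic depth D_h = A/T = 35.75/6.62 = 5.4 m.
Froude number Fr = V/√(g·D_h) = 9.629/√(9.81×5.4) = 1.32, which is greater than 1, so the flow is supercritical.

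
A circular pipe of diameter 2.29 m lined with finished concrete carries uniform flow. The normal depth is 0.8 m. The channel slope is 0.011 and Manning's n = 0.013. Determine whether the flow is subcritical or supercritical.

For a circular section of diameter D = 2.29 m at depth y = 0.8 m, the central angle is θ = 2 arccos(1 − 2y/D) = 2.529 rad. Then A = (D²/8)(θ − sin θ) = 1.281 m² and P = Dθ/2 = 2.896 m.
Hydraulic radius R = A/P = 1.281/2.896 = 0.4424 m.
V = (1/n) R^(2/3) √S = (1/0.013) × 0.4424^(2/3) × √0.011 = 4.684 m/s. Hydraulic depth D_h = A/T = 1.281/2.184 = 0.5868 m.
Froude number Fr = V/√(g·D_h) = 4.684/√(9.81×0.5868) = 1.95, which is greater than 1, so the flow is supercritical.

supercritical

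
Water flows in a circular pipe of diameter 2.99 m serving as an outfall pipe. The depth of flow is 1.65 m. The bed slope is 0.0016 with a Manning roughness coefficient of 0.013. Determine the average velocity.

For a circular section of diameter D = 2.99 m at depth y = 1.65 m, the central angle is θ = 2 arccos(1 − 2y/D) = 3.349 rad. Then A = (D²/8)(θ − sin θ) = 3.973 m² and P = Dθ/2 = 5.007 m.
Hydraulic radius R = A/P = 3.973/5.007 = 0.7935 m.
From Manning's equation, V = (1/n) R^(2/3) S^(1/2) = (1/0.013) × 0.7935^(2/3) × 0.0016^(1/2) = 2.64 m/s.

V = 2.64 m/s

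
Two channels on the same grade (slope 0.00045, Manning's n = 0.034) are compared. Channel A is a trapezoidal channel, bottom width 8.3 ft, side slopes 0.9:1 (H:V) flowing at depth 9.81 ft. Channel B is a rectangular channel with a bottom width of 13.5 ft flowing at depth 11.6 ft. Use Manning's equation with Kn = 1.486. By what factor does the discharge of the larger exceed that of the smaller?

1.17

Channel A: With bottom width b = 8.3 ft and side slope z = 0.9: A = (b + zy)y = (8.3 + 0.9×9.81)×9.81 = 168 ft²; P = b + 2y√(1+z²) = 8.3 + 2×9.81×1.345 = 34.7 ft. Hydraulic radius R = A/P = 168/34.7 = 4.843 ft. Q_A = (1.486/0.034)·168·4.843^(2/3)·√0.00045 = 446 ft³/s.
Channel B: Flow area A = b·y = 13.5 × 11.6 = 156.6 ft². Wetted perimeter P = b + 2y = 13.5 + 2×11.6 = 36.7 ft. Hydraulic radius R = A/P = 156.6/36.7 = 4.267 ft. Q_B = (1.486/0.034)·156.6·4.267^(2/3)·√0.00045 = 382 ft³/s.
The larger discharge is 446 ft³/s and the smaller is 382 ft³/s; the ratio is 1.17.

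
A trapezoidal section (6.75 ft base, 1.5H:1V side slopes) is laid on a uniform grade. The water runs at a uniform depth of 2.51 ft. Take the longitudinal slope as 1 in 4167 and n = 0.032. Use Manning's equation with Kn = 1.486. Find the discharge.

Q = 26.7 ft³/s

With bottom width b = 6.75 ft and side slope z = 1.5: A = (b + zy)y = (6.75 + 1.5×2.51)×2.51 = 26.39 ft²; P = b + 2y√(1+z²) = 6.75 + 2×2.51×1.803 = 15.8 ft.
Hydraulic radius R = A/P = 26.39/15.8 = 1.67 ft.
Manning's equation: Q = (1.486/n) A R^(2/3) S^(1/2) = (1.486/0.032) × 26.39 × 1.67^(2/3) × 0.00024^(1/2) = 26.7 ft³/s.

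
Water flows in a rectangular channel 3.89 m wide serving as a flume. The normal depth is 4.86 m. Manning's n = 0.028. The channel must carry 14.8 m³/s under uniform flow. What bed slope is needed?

S = 0.00031

Flow area A = b·y = 3.89 × 4.86 = 18.91 m². Wetted perimeter P = b + 2y = 3.89 + 2×4.86 = 13.61 m.
Hydraulic radius R = A/P = 18.91/13.61 = 1.389 m.
From Manning's equation, S = [nQ / (1 A R^(2/3))]² = [0.028 × 14.8 / (1 × 18.91 × 1.389^(2/3))]² = 0.00031.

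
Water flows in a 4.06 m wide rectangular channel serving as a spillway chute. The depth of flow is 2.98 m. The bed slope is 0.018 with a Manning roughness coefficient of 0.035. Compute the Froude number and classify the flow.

subcritical

Flow area A = b·y = 4.06 × 2.98 = 12.1 m². Wetted perimeter P = b + 2y = 4.06 + 2×2.98 = 10.02 m.
Hydraulic radius R = A/P = 12.1/10.02 = 1.207 m.
V = (1/n) R^(2/3) √S = (1/0.035) × 1.207^(2/3) × √0.018 = 4.347 m/s. Hydraulic depth D_h = A/T = 12.1/4.06 = 2.98 m.
Froude number Fr = V/√(g·D_h) = 4.347/√(9.81×2.98) = 0.804, which is less than 1, so the flow is subcritical.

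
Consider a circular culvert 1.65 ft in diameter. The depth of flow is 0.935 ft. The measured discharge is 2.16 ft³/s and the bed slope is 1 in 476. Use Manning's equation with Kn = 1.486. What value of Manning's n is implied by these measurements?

n = 0.023

For a circular section of diameter D = 1.65 ft at depth y = 0.935 ft, the central angle is θ = 2 arccos(1 − 2y/D) = 3.409 rad. Then A = (D²/8)(θ − sin θ) = 1.25 ft² and P = Dθ/2 = 2.812 ft.
Hydraulic radius R = A/P = 1.25/2.812 = 0.4445 ft.
Rearranging Manning's equation: n = (1.486/Q) A R^(2/3) S^(1/2) = (1.486/2.16) × 1.25 × 0.4445^(2/3) × √0.002101 = 0.023.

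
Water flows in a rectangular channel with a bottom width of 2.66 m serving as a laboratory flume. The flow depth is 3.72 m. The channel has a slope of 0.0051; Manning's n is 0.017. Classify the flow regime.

Flow area A = b·y = 2.66 × 3.72 = 9.895 m². Wetted perimeter P = b + 2y = 2.66 + 2×3.72 = 10.1 m.
Hydraulic radius R = A/P = 9.895/10.1 = 0.9797 m.
V = (1/n) R^(2/3) √S = (1/0.017) × 0.9797^(2/3) × √0.0051 = 4.144 m/s. Hydraulic depth D_h = A/T = 9.895/2.66 = 3.72 m.
Froude number Fr = V/√(g·D_h) = 4.144/√(9.81×3.72) = 0.686, which is less than 1, so the flow is subcritical.

subcritical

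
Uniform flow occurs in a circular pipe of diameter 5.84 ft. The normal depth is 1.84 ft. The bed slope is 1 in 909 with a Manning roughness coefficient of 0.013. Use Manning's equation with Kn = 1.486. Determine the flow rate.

For a circular section of diameter D = 5.84 ft at depth y = 1.84 ft, the central angle is θ = 2 arccos(1 − 2y/D) = 2.384 rad. Then A = (D²/8)(θ − sin θ) = 7.233 ft² and P = Dθ/2 = 6.961 ft.
Hydraulic radius R = A/P = 7.233/6.961 = 1.039 ft.
Manning's equation: Q = (1.486/n) A R^(2/3) S^(1/2) = (1.486/0.013) × 7.233 × 1.039^(2/3) × 0.0011^(1/2) = 28.1 ft³/s.

Q = 28.1 ft³/s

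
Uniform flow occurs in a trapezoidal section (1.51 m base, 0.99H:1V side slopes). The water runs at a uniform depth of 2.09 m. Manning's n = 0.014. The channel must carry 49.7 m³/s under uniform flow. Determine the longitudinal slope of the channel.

S = 0.00852

With bottom width b = 1.51 m and side slope z = 0.99: A = (b + zy)y = (1.51 + 0.99×2.09)×2.09 = 7.48 m²; P = b + 2y√(1+z²) = 1.51 + 2×2.09×1.407 = 7.392 m.
Hydraulic radius R = A/P = 7.48/7.392 = 1.012 m.
From Manning's equation, S = [nQ / (1 A R^(2/3))]² = [0.014 × 49.7 / (1 × 7.48 × 1.012^(2/3))]² = 0.00852.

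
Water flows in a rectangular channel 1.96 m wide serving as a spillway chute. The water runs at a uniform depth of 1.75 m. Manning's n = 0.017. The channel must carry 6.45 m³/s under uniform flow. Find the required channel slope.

S = 0.0019

Flow area A = b·y = 1.96 × 1.75 = 3.43 m². Wetted perimeter P = b + 2y = 1.96 + 2×1.75 = 5.46 m.
Hydraulic radius R = A/P = 3.43/5.46 = 0.6282 m.
From Manning's equation, S = [nQ / (1 A R^(2/3))]² = [0.017 × 6.45 / (1 × 3.43 × 0.6282^(2/3))]² = 0.0019.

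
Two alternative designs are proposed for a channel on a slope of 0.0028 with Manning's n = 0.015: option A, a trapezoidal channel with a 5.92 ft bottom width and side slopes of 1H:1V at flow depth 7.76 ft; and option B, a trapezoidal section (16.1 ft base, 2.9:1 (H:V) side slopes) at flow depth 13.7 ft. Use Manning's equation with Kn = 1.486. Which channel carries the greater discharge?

channel B

Channel A: With bottom width b = 5.92 ft and side slope z = 1: A = (b + zy)y = (5.92 + 1×7.76)×7.76 = 106.2 ft²; P = b + 2y√(1+z²) = 5.92 + 2×7.76×1.414 = 27.87 ft. Hydraulic radius R = A/P = 106.2/27.87 = 3.809 ft. Q_A = (1.486/0.015)·106.2·3.809^(2/3)·√0.0028 = 1357 ft³/s.
Channel B: With bottom width b = 16.1 ft and side slope z = 2.9: A = (b + zy)y = (16.1 + 2.9×13.7)×13.7 = 764.9 ft²; P = b + 2y√(1+z²) = 16.1 + 2×13.7×3.068 = 100.2 ft. Hydraulic radius R = A/P = 764.9/100.2 = 7.637 ft. Q_B = (1.486/0.015)·764.9·7.637^(2/3)·√0.0028 = 15550 ft³/s.
Q_A = 1357 ft³/s vs Q_B = 15550 ft³/s, so channel B carries more.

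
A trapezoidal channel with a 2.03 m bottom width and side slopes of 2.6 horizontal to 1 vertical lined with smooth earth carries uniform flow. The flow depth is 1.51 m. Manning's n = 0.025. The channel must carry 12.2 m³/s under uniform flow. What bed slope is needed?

With bottom width b = 2.03 m and side slope z = 2.6: A = (b + zy)y = (2.03 + 2.6×1.51)×1.51 = 8.994 m²; P = b + 2y√(1+z²) = 2.03 + 2×1.51×2.786 = 10.44 m.
Hydraulic radius R = A/P = 8.994/10.44 = 0.8612 m.
From Manning's equation, S = [nQ / (1 A R^(2/3))]² = [0.025 × 12.2 / (1 × 8.994 × 0.8612^(2/3))]² = 0.0014.

S = 0.0014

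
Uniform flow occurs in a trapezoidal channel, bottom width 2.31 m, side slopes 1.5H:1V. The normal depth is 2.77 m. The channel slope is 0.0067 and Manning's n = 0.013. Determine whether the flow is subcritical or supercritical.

supercritical

With bottom width b = 2.31 m and side slope z = 1.5: A = (b + zy)y = (2.31 + 1.5×2.77)×2.77 = 17.91 m²; P = b + 2y√(1+z²) = 2.31 + 2×2.77×1.803 = 12.3 m.
Hydraulic radius R = A/P = 17.91/12.3 = 1.456 m.
V = (1/n) R^(2/3) √S = (1/0.013) × 1.456^(2/3) × √0.0067 = 8.089 m/s. Hydraulic depth D_h = A/T = 17.91/10.62 = 1.686 m.
Froude number Fr = V/√(g·D_h) = 8.089/√(9.81×1.686) = 1.99, which is greater than 1, so the flow is supercritical.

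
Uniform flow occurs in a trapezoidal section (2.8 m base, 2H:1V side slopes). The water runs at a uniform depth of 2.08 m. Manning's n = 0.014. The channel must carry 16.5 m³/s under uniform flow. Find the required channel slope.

S = 0.000201

With bottom width b = 2.8 m and side slope z = 2: A = (b + zy)y = (2.8 + 2×2.08)×2.08 = 14.48 m²; P = b + 2y√(1+z²) = 2.8 + 2×2.08×2.236 = 12.1 m.
Hydraulic radius R = A/P = 14.48/12.1 = 1.196 m.
From Manning's equation, S = [nQ / (1 A R^(2/3))]² = [0.014 × 16.5 / (1 × 14.48 × 1.196^(2/3))]² = 0.000201.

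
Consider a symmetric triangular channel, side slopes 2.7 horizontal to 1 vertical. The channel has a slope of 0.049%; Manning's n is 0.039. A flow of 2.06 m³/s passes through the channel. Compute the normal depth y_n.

Manning's equation rearranged: A R^(2/3) = nQ / (1·√S) = 0.039 × 2.06 / (√0.00049) = 3.629.
At y = 1.66 m: A R^(2/3) = 6.295 — over.
At y = 1.05 m: A R^(2/3) = 1.856 — short.
At y = 1.35 m: A R^(2/3) = 3.628 — ≈ 3.629.

y_n = 1.35 m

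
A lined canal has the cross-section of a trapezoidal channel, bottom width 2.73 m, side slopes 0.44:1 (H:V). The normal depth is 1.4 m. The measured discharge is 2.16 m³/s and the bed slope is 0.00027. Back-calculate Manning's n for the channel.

n = 0.0309

With bottom width b = 2.73 m and side slope z = 0.44: A = (b + zy)y = (2.73 + 0.44×1.4)×1.4 = 4.684 m²; P = b + 2y√(1+z²) = 2.73 + 2×1.4×1.093 = 5.789 m.
Hydraulic radius R = A/P = 4.684/5.789 = 0.8092 m.
Rearranging Manning's equation: n = (1/Q) A R^(2/3) S^(1/2) = (1/2.16) × 4.684 × 0.8092^(2/3) × √0.00027 = 0.0309.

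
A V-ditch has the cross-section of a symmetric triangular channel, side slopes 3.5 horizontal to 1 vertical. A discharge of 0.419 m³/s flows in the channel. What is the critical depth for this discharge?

At critical depth, Q² T / (g A³) = 1, i.e. A³/T = Q²/g = 0.419²/9.81 = 0.0179.
Trying y = 0.228 m: A³/T = 0.003774 — too small.
Trying y = 0.311 m: A³/T = 0.01782 — matches.

y_c = 0.311 m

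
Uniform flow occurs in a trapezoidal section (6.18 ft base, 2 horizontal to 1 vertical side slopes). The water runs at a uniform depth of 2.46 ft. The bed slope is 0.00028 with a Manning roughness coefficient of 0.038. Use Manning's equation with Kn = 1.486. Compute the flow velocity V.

With bottom width b = 6.18 ft and side slope z = 2: A = (b + zy)y = (6.18 + 2×2.46)×2.46 = 27.31 ft²; P = b + 2y√(1+z²) = 6.18 + 2×2.46×2.236 = 17.18 ft.
Hydraulic radius R = A/P = 27.31/17.18 = 1.589 ft.
From Manning's equation, V = (1.486/n) R^(2/3) S^(1/2) = (1.486/0.038) × 1.589^(2/3) × 0.00028^(1/2) = 0.891 ft/s.

V = 0.891 ft/s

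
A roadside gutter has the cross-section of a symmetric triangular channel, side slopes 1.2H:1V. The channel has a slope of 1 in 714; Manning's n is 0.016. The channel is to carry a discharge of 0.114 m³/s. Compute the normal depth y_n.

y_n = 0.382 m

Manning's equation rearranged: A R^(2/3) = nQ / (1·√S) = 0.016 × 0.114 / (√0.001401) = 0.04874.
Trying y = 0.284 m: A R^(2/3) = 0.0221 — low.
Trying y = 0.48 m: A R^(2/3) = 0.08956 — high.
Trying y = 0.382 m: A R^(2/3) = 0.04871 — matches.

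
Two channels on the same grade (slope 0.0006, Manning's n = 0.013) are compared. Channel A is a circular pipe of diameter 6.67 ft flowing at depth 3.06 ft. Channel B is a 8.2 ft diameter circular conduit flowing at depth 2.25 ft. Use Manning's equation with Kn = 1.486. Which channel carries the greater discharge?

channel A

Channel A: For a circular section of diameter D = 6.67 ft at depth y = 3.06 ft, the central angle is θ = 2 arccos(1 − 2y/D) = 2.976 rad. Then A = (D²/8)(θ − sin θ) = 15.64 ft² and P = Dθ/2 = 9.927 ft. Hydraulic radius R = A/P = 15.64/9.927 = 1.575 ft. Q_A = (1.486/0.013)·15.64·1.575^(2/3)·√0.0006 = 59.29 ft³/s.
Channel B: For a circular section of diameter D = 8.2 ft at depth y = 2.25 ft, the central angle is θ = 2 arccos(1 − 2y/D) = 2.205 rad. Then A = (D²/8)(θ − sin θ) = 11.77 ft² and P = Dθ/2 = 9.042 ft. Hydraulic radius R = A/P = 11.77/9.042 = 1.301 ft. Q_B = (1.486/0.013)·11.77·1.301^(2/3)·√0.0006 = 39.27 ft³/s.
Q_A = 59.29 ft³/s vs Q_B = 39.27 ft³/s, so channel A carries more.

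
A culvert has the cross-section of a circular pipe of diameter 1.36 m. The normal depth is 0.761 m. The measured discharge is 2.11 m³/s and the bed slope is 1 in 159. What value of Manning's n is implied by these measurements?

For a circular section of diameter D = 1.36 m at depth y = 0.761 m, the central angle is θ = 2 arccos(1 − 2y/D) = 3.38 rad. Then A = (D²/8)(θ − sin θ) = 0.8362 m² and P = Dθ/2 = 2.299 m.
Hydraulic radius R = A/P = 0.8362/2.299 = 0.3638 m.
Rearranging Manning's equation: n = (1/Q) A R^(2/3) S^(1/2) = (1/2.11) × 0.8362 × 0.3638^(2/3) × √0.006289 = 0.016.

n = 0.016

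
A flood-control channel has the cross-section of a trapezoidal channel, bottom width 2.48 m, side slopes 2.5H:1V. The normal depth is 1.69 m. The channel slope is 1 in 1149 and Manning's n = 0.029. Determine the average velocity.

V = 1 m/s

With bottom width b = 2.48 m and side slope z = 2.5: A = (b + zy)y = (2.48 + 2.5×1.69)×1.69 = 11.33 m²; P = b + 2y√(1+z²) = 2.48 + 2×1.69×2.693 = 11.58 m.
Hydraulic radius R = A/P = 11.33/11.58 = 0.9785 m.
From Manning's equation, V = (1/n) R^(2/3) S^(1/2) = (1/0.029) × 0.9785^(2/3) × 0.0008703^(1/2) = 1 m/s.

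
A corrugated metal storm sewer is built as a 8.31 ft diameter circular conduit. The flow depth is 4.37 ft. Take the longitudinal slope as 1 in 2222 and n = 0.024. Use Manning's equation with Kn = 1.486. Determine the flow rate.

Q = 63.1 ft³/s

For a circular section of diameter D = 8.31 ft at depth y = 4.37 ft, the central angle is θ = 2 arccos(1 − 2y/D) = 3.245 rad. Then A = (D²/8)(θ − sin θ) = 28.9 ft² and P = Dθ/2 = 13.48 ft.
Hydraulic radius R = A/P = 28.9/13.48 = 2.144 ft.
Manning's equation: Q = (1.486/n) A R^(2/3) S^(1/2) = (1.486/0.024) × 28.9 × 2.144^(2/3) × 0.00045^(1/2) = 63.1 ft³/s.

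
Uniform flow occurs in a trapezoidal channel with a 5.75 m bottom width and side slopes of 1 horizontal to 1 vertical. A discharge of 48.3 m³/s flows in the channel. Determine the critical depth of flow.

At critical depth, Q² T / (g A³) = 1, i.e. A³/T = Q²/g = 48.3²/9.81 = 237.8.
At y = 1.27 m: A³/T = 85.48 — low.
At y = 2.1 m: A³/T = 450.2 — high.
At y = 1.74 m: A³/T = 239.8 — matches.

y_c = 1.74 m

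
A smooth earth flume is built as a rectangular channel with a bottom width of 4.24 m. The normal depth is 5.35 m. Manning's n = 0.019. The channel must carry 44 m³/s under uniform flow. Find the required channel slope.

S = 0.000778

Flow area A = b·y = 4.24 × 5.35 = 22.68 m². Wetted perimeter P = b + 2y = 4.24 + 2×5.35 = 14.94 m.
Hydraulic radius R = A/P = 22.68/14.94 = 1.518 m.
From Manning's equation, S = [nQ / (1 A R^(2/3))]² = [0.019 × 44 / (1 × 22.68 × 1.518^(2/3))]² = 0.000778.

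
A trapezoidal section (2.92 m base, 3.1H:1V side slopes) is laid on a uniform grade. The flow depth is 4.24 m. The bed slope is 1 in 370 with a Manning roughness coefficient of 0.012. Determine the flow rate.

Q = 504 m³/s

With bottom width b = 2.92 m and side slope z = 3.1: A = (b + zy)y = (2.92 + 3.1×4.24)×4.24 = 68.11 m²; P = b + 2y√(1+z²) = 2.92 + 2×4.24×3.257 = 30.54 m.
Hydraulic radius R = A/P = 68.11/30.54 = 2.23 m.
Manning's equation: Q = (1/n) A R^(2/3) S^(1/2) = (1/0.012) × 68.11 × 2.23^(2/3) × 0.002703^(1/2) = 504 m³/s.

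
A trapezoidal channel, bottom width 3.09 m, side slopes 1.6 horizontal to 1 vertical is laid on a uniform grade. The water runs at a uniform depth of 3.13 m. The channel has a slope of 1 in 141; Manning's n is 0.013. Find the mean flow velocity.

With bottom width b = 3.09 m and side slope z = 1.6: A = (b + zy)y = (3.09 + 1.6×3.13)×3.13 = 25.35 m²; P = b + 2y√(1+z²) = 3.09 + 2×3.13×1.887 = 14.9 m.
Hydraulic radius R = A/P = 25.35/14.9 = 1.701 m.
From Manning's equation, V = (1/n) R^(2/3) S^(1/2) = (1/0.013) × 1.701^(2/3) × 0.007092^(1/2) = 9.23 m/s.

V = 9.23 m/s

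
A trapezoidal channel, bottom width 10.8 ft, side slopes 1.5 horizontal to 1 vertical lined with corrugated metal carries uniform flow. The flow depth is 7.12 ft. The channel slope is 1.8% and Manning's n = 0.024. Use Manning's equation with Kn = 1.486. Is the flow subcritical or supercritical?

supercritical

With bottom width b = 10.8 ft and side slope z = 1.5: A = (b + zy)y = (10.8 + 1.5×7.12)×7.12 = 152.9 ft²; P = b + 2y√(1+z²) = 10.8 + 2×7.12×1.803 = 36.47 ft.
Hydraulic radius R = A/P = 152.9/36.47 = 4.193 ft.
V = (1.486/n) R^(2/3) √S = (1.486/0.024) × 4.193^(2/3) × √0.018 = 21.6 ft/s. Hydraulic depth D_h = A/T = 152.9/32.16 = 4.756 ft.
Froude number Fr = V/√(g·D_h) = 21.6/√(32.2×4.756) = 1.75, which is greater than 1, so the flow is supercritical.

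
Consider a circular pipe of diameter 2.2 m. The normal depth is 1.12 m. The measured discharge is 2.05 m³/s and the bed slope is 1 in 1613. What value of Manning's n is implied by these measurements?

n = 0.016

For a circular section of diameter D = 2.2 m at depth y = 1.12 m, the central angle is θ = 2 arccos(1 − 2y/D) = 3.178 rad. Then A = (D²/8)(θ − sin θ) = 1.945 m² and P = Dθ/2 = 3.496 m.
Hydraulic radius R = A/P = 1.945/3.496 = 0.5563 m.
Rearranging Manning's equation: n = (1/Q) A R^(2/3) S^(1/2) = (1/2.05) × 1.945 × 0.5563^(2/3) × √0.00062 = 0.016.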